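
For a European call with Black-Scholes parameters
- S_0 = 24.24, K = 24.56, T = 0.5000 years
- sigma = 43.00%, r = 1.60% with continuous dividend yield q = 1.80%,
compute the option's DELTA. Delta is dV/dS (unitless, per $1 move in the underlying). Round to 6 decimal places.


Answer: Delta = 0.537196

Derivation:
d1 = 0.1056057661; d2 = -0.1984501499
phi(d1) = 0.3967238540; exp(-qT) = 0.9910403788; exp(-rT) = 0.9920319148
N(d1) = 0.5420524252
Delta = exp(-qT) * N(d1) = 0.9910403788 * 0.5420524252 = 0.537196


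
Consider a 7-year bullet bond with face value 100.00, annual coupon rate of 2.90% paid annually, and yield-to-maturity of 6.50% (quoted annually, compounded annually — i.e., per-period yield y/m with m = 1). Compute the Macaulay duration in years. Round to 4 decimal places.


Answer: Macaulay duration = 6.3557 years

Derivation:
Coupon per period c = face * coupon_rate / m = 2.900000
Periods per year m = 1; per-period yield y/m = 0.065000
Number of cashflows N = 7
Cashflows (t years, CF_t, discount factor 1/(1+y/m)^(m*t), PV):
  t = 1.0000: CF_t = 2.900000, DF = 0.938967, PV = 2.723005
  t = 2.0000: CF_t = 2.900000, DF = 0.881659, PV = 2.556812
  t = 3.0000: CF_t = 2.900000, DF = 0.827849, PV = 2.400762
  t = 4.0000: CF_t = 2.900000, DF = 0.777323, PV = 2.254237
  t = 5.0000: CF_t = 2.900000, DF = 0.729881, PV = 2.116654
  t = 6.0000: CF_t = 2.900000, DF = 0.685334, PV = 1.987469
  t = 7.0000: CF_t = 102.900000, DF = 0.643506, PV = 66.216790
Price P = sum_t PV_t = 80.255729
Macaulay numerator sum_t t * PV_t:
  t * PV_t at t = 1.0000: 2.723005
  t * PV_t at t = 2.0000: 5.113624
  t * PV_t at t = 3.0000: 7.202287
  t * PV_t at t = 4.0000: 9.016948
  t * PV_t at t = 5.0000: 10.583272
  t * PV_t at t = 6.0000: 11.924814
  t * PV_t at t = 7.0000: 463.517527
Macaulay duration D = (sum_t t * PV_t) / P = 510.081476 / 80.255729 = 6.355702


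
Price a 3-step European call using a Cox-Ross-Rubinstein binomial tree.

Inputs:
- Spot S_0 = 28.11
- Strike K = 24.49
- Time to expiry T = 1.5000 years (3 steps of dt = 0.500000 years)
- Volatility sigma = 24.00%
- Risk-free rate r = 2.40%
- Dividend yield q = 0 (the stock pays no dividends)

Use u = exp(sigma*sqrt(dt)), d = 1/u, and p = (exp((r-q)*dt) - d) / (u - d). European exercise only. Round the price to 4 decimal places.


dt = T/N = 0.500000
u = exp(sigma*sqrt(dt)) = 1.184956; d = 1/u = 0.843913
p = (exp((r-q)*dt) - d) / (u - d) = 0.493073
Discount per step: exp(-r*dt) = 0.988072
Stock lattice S(k, i) with i counting down-moves:
  k=0: S(0,0) = 28.1100
  k=1: S(1,0) = 33.3091; S(1,1) = 23.7224
  k=2: S(2,0) = 39.4698; S(2,1) = 28.1100; S(2,2) = 20.0196
  k=3: S(3,0) = 46.7700; S(3,1) = 33.3091; S(3,2) = 23.7224; S(3,3) = 16.8948
Terminal payoffs V(N, i) = max(S_T - K, 0):
  V(3,0) = 22.280014; V(3,1) = 8.819113; V(3,2) = 0.000000; V(3,3) = 0.000000
Backward induction: V(k, i) = exp(-r*dt) * [p * V(k+1, i) + (1-p) * V(k+1, i+1)].
  V(2,0) = exp(-r*dt) * [p*22.280014 + (1-p)*8.819113] = 15.271956
  V(2,1) = exp(-r*dt) * [p*8.819113 + (1-p)*0.000000] = 4.296599
  V(2,2) = exp(-r*dt) * [p*0.000000 + (1-p)*0.000000] = 0.000000
  V(1,0) = exp(-r*dt) * [p*15.271956 + (1-p)*4.296599] = 9.592452
  V(1,1) = exp(-r*dt) * [p*4.296599 + (1-p)*0.000000] = 2.093268
  V(0,0) = exp(-r*dt) * [p*9.592452 + (1-p)*2.093268] = 5.721839

Answer: Price = V(0,0) = 5.7218


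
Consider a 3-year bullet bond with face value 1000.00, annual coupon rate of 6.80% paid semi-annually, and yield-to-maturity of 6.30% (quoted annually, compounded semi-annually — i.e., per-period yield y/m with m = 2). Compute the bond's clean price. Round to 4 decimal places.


Coupon per period c = face * coupon_rate / m = 34.000000
Periods per year m = 2; per-period yield y/m = 0.031500
Number of cashflows N = 6
Cashflows (t years, CF_t, discount factor 1/(1+y/m)^(m*t), PV):
  t = 0.5000: CF_t = 34.000000, DF = 0.969462, PV = 32.961706
  t = 1.0000: CF_t = 34.000000, DF = 0.939856, PV = 31.955120
  t = 1.5000: CF_t = 34.000000, DF = 0.911155, PV = 30.979273
  t = 2.0000: CF_t = 34.000000, DF = 0.883330, PV = 30.033226
  t = 2.5000: CF_t = 34.000000, DF = 0.856355, PV = 29.116070
  t = 3.0000: CF_t = 1034.000000, DF = 0.830204, PV = 858.430510
Price P = sum_t PV_t = 1013.475906

Answer: Price = 1013.4759


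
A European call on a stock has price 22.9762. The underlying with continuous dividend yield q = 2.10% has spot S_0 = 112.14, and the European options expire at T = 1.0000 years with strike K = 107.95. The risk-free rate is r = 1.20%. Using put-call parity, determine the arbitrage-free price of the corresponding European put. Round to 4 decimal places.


Put-call parity: C - P = S_0 * exp(-qT) - K * exp(-rT).
S_0 * exp(-qT) = 112.1400 * 0.97921896 = 109.80961469
K * exp(-rT) = 107.9500 * 0.98807171 = 106.66234140
P = C - S*exp(-qT) + K*exp(-rT)
P = 22.9762 - 109.80961469 + 106.66234140 = 19.8289

Answer: Put price = 19.8289


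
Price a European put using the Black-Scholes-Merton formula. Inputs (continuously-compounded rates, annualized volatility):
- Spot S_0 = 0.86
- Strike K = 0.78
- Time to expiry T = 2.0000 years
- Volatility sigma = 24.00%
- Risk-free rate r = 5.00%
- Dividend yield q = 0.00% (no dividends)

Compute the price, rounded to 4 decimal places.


d1 = (ln(S/K) + (r - q + 0.5*sigma^2) * T) / (sigma * sqrt(T)) = 0.75200355
d2 = d1 - sigma * sqrt(T) = 0.41259230
exp(-rT) = 0.90483742; exp(-qT) = 1.00000000
P = K * exp(-rT) * N(-d2) - S_0 * exp(-qT) * N(-d1)
N(-d1) = 0.22602446; N(-d2) = 0.33995267
P = 0.7800 * 0.90483742 * 0.33995267 - 0.8600 * 1.00000000 * 0.22602446 = 0.0455

Answer: Price = 0.0455


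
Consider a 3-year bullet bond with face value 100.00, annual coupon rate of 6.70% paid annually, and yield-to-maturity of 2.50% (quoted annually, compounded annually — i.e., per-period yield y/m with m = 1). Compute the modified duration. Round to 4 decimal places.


Coupon per period c = face * coupon_rate / m = 6.700000
Periods per year m = 1; per-period yield y/m = 0.025000
Number of cashflows N = 3
Cashflows (t years, CF_t, discount factor 1/(1+y/m)^(m*t), PV):
  t = 1.0000: CF_t = 6.700000, DF = 0.975610, PV = 6.536585
  t = 2.0000: CF_t = 6.700000, DF = 0.951814, PV = 6.377156
  t = 3.0000: CF_t = 106.700000, DF = 0.928599, PV = 99.081557
Price P = sum_t PV_t = 111.995299
First compute Macaulay numerator sum_t t * PV_t:
  t * PV_t at t = 1.0000: 6.536585
  t * PV_t at t = 2.0000: 12.754313
  t * PV_t at t = 3.0000: 297.244671
Macaulay duration D = 316.535570 / 111.995299 = 2.826329
Modified duration = D / (1 + y/m) = 2.826329 / (1 + 0.025000) = 2.757394

Answer: Modified duration = 2.7574


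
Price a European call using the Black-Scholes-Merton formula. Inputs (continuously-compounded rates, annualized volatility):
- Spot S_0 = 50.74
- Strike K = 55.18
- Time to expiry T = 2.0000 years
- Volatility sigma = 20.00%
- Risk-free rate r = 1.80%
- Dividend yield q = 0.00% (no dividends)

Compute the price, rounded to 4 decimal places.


Answer: Price = 4.6849

Derivation:
d1 = (ln(S/K) + (r - q + 0.5*sigma^2) * T) / (sigma * sqrt(T)) = -0.02788127
d2 = d1 - sigma * sqrt(T) = -0.31072398
exp(-rT) = 0.96464029; exp(-qT) = 1.00000000
C = S_0 * exp(-qT) * N(d1) - K * exp(-rT) * N(d2)
N(d1) = 0.48887842; N(d2) = 0.37800523
C = 50.7400 * 1.00000000 * 0.48887842 - 55.1800 * 0.96464029 * 0.37800523 = 4.6849


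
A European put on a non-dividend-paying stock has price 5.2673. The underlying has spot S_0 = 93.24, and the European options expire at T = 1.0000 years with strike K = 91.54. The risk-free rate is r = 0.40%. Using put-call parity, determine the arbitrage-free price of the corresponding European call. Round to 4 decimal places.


Answer: Call price = 7.3327

Derivation:
Put-call parity: C - P = S_0 * exp(-qT) - K * exp(-rT).
S_0 * exp(-qT) = 93.2400 * 1.00000000 = 93.24000000
K * exp(-rT) = 91.5400 * 0.99600799 = 91.17457134
C = P + S*exp(-qT) - K*exp(-rT)
C = 5.2673 + 93.24000000 - 91.17457134 = 7.3327


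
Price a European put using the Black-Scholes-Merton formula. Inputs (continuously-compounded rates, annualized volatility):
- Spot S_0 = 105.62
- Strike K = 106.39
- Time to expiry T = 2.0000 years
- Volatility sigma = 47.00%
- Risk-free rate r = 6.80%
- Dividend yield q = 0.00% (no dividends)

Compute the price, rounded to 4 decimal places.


d1 = (ln(S/K) + (r - q + 0.5*sigma^2) * T) / (sigma * sqrt(T)) = 0.52602149
d2 = d1 - sigma * sqrt(T) = -0.13865889
exp(-rT) = 0.87284263; exp(-qT) = 1.00000000
P = K * exp(-rT) * N(-d2) - S_0 * exp(-qT) * N(-d1)
N(-d1) = 0.29943664; N(-d2) = 0.55514015
P = 106.3900 * 0.87284263 * 0.55514015 - 105.6200 * 1.00000000 * 0.29943664 = 19.9248

Answer: Price = 19.9248


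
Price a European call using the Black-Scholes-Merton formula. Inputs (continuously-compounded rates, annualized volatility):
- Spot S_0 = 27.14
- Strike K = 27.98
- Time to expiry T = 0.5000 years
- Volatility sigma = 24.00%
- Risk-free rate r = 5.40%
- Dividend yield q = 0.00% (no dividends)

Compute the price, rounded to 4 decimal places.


Answer: Price = 1.7915

Derivation:
d1 = (ln(S/K) + (r - q + 0.5*sigma^2) * T) / (sigma * sqrt(T)) = 0.06433897
d2 = d1 - sigma * sqrt(T) = -0.10536666
exp(-rT) = 0.97336124; exp(-qT) = 1.00000000
C = S_0 * exp(-qT) * N(d1) - K * exp(-rT) * N(d2)
N(d1) = 0.52564984; N(d2) = 0.45804244
C = 27.1400 * 1.00000000 * 0.52564984 - 27.9800 * 0.97336124 * 0.45804244 = 1.7915


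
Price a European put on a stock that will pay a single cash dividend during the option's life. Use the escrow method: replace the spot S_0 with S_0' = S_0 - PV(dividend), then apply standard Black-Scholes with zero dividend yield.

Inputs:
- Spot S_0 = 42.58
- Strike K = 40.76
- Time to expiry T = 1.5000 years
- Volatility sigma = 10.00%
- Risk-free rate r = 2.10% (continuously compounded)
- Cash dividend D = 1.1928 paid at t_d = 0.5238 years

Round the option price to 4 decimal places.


PV(D) = D * exp(-r * t_d) = 1.1928 * 0.98906048 = 1.17975134
S_0' = S_0 - PV(D) = 42.5800 - 1.17975134 = 41.40024866
d1 = (ln(S_0'/K) + (r + sigma^2/2)*T) / (sigma*sqrt(T)) = 0.44569020
d2 = d1 - sigma*sqrt(T) = 0.32321571
exp(-rT) = 0.96899096
N(-d1) = 0.32791052; N(-d2) = 0.37326594
P = K * exp(-rT) * N(-d2) - S_0' * N(-d1) = 40.7600 * 0.96899096 * 0.37326594 - 41.40024866 * 0.32791052 = 1.1670

Answer: Price = 1.1670


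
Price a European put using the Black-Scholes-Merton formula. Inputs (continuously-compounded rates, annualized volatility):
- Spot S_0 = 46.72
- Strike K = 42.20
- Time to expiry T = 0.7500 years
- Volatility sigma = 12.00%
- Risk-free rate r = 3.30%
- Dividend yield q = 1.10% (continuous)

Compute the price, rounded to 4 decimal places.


Answer: Price = 0.2886

Derivation:
d1 = (ln(S/K) + (r - q + 0.5*sigma^2) * T) / (sigma * sqrt(T)) = 1.18984306
d2 = d1 - sigma * sqrt(T) = 1.08592001
exp(-rT) = 0.97555377; exp(-qT) = 0.99178394
P = K * exp(-rT) * N(-d2) - S_0 * exp(-qT) * N(-d1)
N(-d1) = 0.11705404; N(-d2) = 0.13875719
P = 42.2000 * 0.97555377 * 0.13875719 - 46.7200 * 0.99178394 * 0.11705404 = 0.2886


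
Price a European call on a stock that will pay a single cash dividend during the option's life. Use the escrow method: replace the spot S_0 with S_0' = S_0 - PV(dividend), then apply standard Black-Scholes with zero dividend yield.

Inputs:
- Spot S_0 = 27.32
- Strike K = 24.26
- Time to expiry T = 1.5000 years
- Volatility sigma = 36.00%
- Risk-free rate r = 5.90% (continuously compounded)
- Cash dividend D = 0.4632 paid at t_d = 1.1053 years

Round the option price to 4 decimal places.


Answer: Price = 7.0121

Derivation:
PV(D) = D * exp(-r * t_d) = 0.4632 * 0.93686817 = 0.43395734
S_0' = S_0 - PV(D) = 27.3200 - 0.43395734 = 26.88604266
d1 = (ln(S_0'/K) + (r + sigma^2/2)*T) / (sigma*sqrt(T)) = 0.65428227
d2 = d1 - sigma*sqrt(T) = 0.21337412
exp(-rT) = 0.91530311
N(d1) = 0.74353502; N(d2) = 0.58448242
C = S_0' * N(d1) - K * exp(-rT) * N(d2) = 26.88604266 * 0.74353502 - 24.2600 * 0.91530311 * 0.58448242 = 7.0121


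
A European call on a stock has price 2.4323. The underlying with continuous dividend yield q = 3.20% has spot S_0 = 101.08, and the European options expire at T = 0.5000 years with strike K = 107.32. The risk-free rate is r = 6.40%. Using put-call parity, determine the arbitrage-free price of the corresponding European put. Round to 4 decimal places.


Put-call parity: C - P = S_0 * exp(-qT) - K * exp(-rT).
S_0 * exp(-qT) = 101.0800 * 0.98412732 = 99.47558951
K * exp(-rT) = 107.3200 * 0.96850658 = 103.94012639
P = C - S*exp(-qT) + K*exp(-rT)
P = 2.4323 - 99.47558951 + 103.94012639 = 6.8968

Answer: Put price = 6.8968


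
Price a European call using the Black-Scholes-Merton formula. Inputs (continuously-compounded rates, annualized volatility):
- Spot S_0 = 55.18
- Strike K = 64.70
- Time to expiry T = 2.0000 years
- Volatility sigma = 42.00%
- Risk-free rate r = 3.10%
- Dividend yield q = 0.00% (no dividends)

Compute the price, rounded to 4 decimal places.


d1 = (ln(S/K) + (r - q + 0.5*sigma^2) * T) / (sigma * sqrt(T)) = 0.13340641
d2 = d1 - sigma * sqrt(T) = -0.46056328
exp(-rT) = 0.93988289; exp(-qT) = 1.00000000
C = S_0 * exp(-qT) * N(d1) - K * exp(-rT) * N(d2)
N(d1) = 0.55306401; N(d2) = 0.32255598
C = 55.1800 * 1.00000000 * 0.55306401 - 64.7000 * 0.93988289 * 0.32255598 = 10.9033

Answer: Price = 10.9033


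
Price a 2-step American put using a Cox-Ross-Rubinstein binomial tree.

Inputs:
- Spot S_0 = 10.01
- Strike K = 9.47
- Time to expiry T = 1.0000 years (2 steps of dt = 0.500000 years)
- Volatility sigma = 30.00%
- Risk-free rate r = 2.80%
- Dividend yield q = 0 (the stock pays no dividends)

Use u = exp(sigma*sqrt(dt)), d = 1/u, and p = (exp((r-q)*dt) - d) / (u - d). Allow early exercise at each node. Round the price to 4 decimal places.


Answer: Price = V(0,0) = 0.7676

Derivation:
dt = T/N = 0.500000
u = exp(sigma*sqrt(dt)) = 1.236311; d = 1/u = 0.808858
p = (exp((r-q)*dt) - d) / (u - d) = 0.480147
Discount per step: exp(-r*dt) = 0.986098
Stock lattice S(k, i) with i counting down-moves:
  k=0: S(0,0) = 10.0100
  k=1: S(1,0) = 12.3755; S(1,1) = 8.0967
  k=2: S(2,0) = 15.2999; S(2,1) = 10.0100; S(2,2) = 6.5491
Terminal payoffs V(N, i) = max(K - S_T, 0):
  V(2,0) = 0.000000; V(2,1) = 0.000000; V(2,2) = 2.920947
Backward induction: V(k, i) = exp(-r*dt) * [p * V(k+1, i) + (1-p) * V(k+1, i+1)]; then take max(V_cont, immediate exercise) for American.
  V(1,0) = exp(-r*dt) * [p*0.000000 + (1-p)*0.000000] = 0.000000; exercise = 0.000000; V(1,0) = max -> 0.000000
  V(1,1) = exp(-r*dt) * [p*0.000000 + (1-p)*2.920947] = 1.497351; exercise = 1.373332; V(1,1) = max -> 1.497351
  V(0,0) = exp(-r*dt) * [p*0.000000 + (1-p)*1.497351] = 0.767580; exercise = 0.000000; V(0,0) = max -> 0.767580


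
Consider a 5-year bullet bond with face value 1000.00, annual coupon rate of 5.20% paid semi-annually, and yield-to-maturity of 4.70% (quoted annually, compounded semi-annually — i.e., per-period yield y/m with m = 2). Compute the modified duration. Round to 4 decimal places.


Answer: Modified duration = 4.3709

Derivation:
Coupon per period c = face * coupon_rate / m = 26.000000
Periods per year m = 2; per-period yield y/m = 0.023500
Number of cashflows N = 10
Cashflows (t years, CF_t, discount factor 1/(1+y/m)^(m*t), PV):
  t = 0.5000: CF_t = 26.000000, DF = 0.977040, PV = 25.403029
  t = 1.0000: CF_t = 26.000000, DF = 0.954606, PV = 24.819764
  t = 1.5000: CF_t = 26.000000, DF = 0.932688, PV = 24.249892
  t = 2.0000: CF_t = 26.000000, DF = 0.911273, PV = 23.693104
  t = 2.5000: CF_t = 26.000000, DF = 0.890350, PV = 23.149100
  t = 3.0000: CF_t = 26.000000, DF = 0.869907, PV = 22.617587
  t = 3.5000: CF_t = 26.000000, DF = 0.849934, PV = 22.098277
  t = 4.0000: CF_t = 26.000000, DF = 0.830419, PV = 21.590891
  t = 4.5000: CF_t = 26.000000, DF = 0.811352, PV = 21.095155
  t = 5.0000: CF_t = 1026.000000, DF = 0.792723, PV = 813.333931
Price P = sum_t PV_t = 1022.050731
First compute Macaulay numerator sum_t t * PV_t:
  t * PV_t at t = 0.5000: 12.701514
  t * PV_t at t = 1.0000: 24.819764
  t * PV_t at t = 1.5000: 36.374838
  t * PV_t at t = 2.0000: 47.386208
  t * PV_t at t = 2.5000: 57.872750
  t * PV_t at t = 3.0000: 67.852760
  t * PV_t at t = 3.5000: 77.343971
  t * PV_t at t = 4.0000: 86.363565
  t * PV_t at t = 4.5000: 94.928198
  t * PV_t at t = 5.0000: 4066.669655
Macaulay duration D = 4572.313225 / 1022.050731 = 4.473666
Modified duration = D / (1 + y/m) = 4.473666 / (1 + 0.023500) = 4.370948


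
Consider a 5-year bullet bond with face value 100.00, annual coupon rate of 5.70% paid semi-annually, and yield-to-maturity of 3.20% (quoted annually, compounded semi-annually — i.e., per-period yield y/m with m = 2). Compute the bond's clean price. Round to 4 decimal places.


Answer: Price = 111.4669

Derivation:
Coupon per period c = face * coupon_rate / m = 2.850000
Periods per year m = 2; per-period yield y/m = 0.016000
Number of cashflows N = 10
Cashflows (t years, CF_t, discount factor 1/(1+y/m)^(m*t), PV):
  t = 0.5000: CF_t = 2.850000, DF = 0.984252, PV = 2.805118
  t = 1.0000: CF_t = 2.850000, DF = 0.968752, PV = 2.760943
  t = 1.5000: CF_t = 2.850000, DF = 0.953496, PV = 2.717464
  t = 2.0000: CF_t = 2.850000, DF = 0.938480, PV = 2.674669
  t = 2.5000: CF_t = 2.850000, DF = 0.923701, PV = 2.632548
  t = 3.0000: CF_t = 2.850000, DF = 0.909155, PV = 2.591091
  t = 3.5000: CF_t = 2.850000, DF = 0.894837, PV = 2.550286
  t = 4.0000: CF_t = 2.850000, DF = 0.880745, PV = 2.510124
  t = 4.5000: CF_t = 2.850000, DF = 0.866875, PV = 2.470595
  t = 5.0000: CF_t = 102.850000, DF = 0.853224, PV = 87.754060
Price P = sum_t PV_t = 111.466897


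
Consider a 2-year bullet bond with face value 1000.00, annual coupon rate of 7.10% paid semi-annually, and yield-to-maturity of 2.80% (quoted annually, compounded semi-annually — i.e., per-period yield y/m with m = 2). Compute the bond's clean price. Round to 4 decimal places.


Coupon per period c = face * coupon_rate / m = 35.500000
Periods per year m = 2; per-period yield y/m = 0.014000
Number of cashflows N = 4
Cashflows (t years, CF_t, discount factor 1/(1+y/m)^(m*t), PV):
  t = 0.5000: CF_t = 35.500000, DF = 0.986193, PV = 35.009862
  t = 1.0000: CF_t = 35.500000, DF = 0.972577, PV = 34.526491
  t = 1.5000: CF_t = 35.500000, DF = 0.959149, PV = 34.049794
  t = 2.0000: CF_t = 1035.500000, DF = 0.945906, PV = 979.486114
Price P = sum_t PV_t = 1083.072260

Answer: Price = 1083.0723


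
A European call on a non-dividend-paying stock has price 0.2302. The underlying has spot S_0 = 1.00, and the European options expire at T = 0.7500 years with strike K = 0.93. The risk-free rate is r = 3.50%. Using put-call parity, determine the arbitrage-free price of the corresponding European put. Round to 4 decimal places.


Answer: Put price = 0.1361

Derivation:
Put-call parity: C - P = S_0 * exp(-qT) - K * exp(-rT).
S_0 * exp(-qT) = 1.0000 * 1.00000000 = 1.00000000
K * exp(-rT) = 0.9300 * 0.97409154 = 0.90590513
P = C - S*exp(-qT) + K*exp(-rT)
P = 0.2302 - 1.00000000 + 0.90590513 = 0.1361


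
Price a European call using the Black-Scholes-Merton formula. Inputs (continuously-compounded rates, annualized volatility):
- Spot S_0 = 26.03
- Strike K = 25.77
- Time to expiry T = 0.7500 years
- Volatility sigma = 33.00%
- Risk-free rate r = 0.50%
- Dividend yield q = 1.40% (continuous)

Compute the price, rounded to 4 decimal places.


d1 = (ln(S/K) + (r - q + 0.5*sigma^2) * T) / (sigma * sqrt(T)) = 0.15440164
d2 = d1 - sigma * sqrt(T) = -0.13138675
exp(-rT) = 0.99625702; exp(-qT) = 0.98955493
C = S_0 * exp(-qT) * N(d1) - K * exp(-rT) * N(d2)
N(d1) = 0.56135347; N(d2) = 0.44773469
C = 26.0300 * 0.98955493 * 0.56135347 - 25.7700 * 0.99625702 * 0.44773469 = 2.9645

Answer: Price = 2.9645


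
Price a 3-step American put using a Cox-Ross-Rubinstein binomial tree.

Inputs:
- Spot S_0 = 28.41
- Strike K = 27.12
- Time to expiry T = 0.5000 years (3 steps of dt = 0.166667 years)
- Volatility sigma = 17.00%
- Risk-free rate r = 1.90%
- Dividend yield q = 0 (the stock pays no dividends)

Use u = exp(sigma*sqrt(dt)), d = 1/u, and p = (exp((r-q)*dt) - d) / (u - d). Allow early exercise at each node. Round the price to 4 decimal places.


Answer: Price = V(0,0) = 0.7318

Derivation:
dt = T/N = 0.166667
u = exp(sigma*sqrt(dt)) = 1.071867; d = 1/u = 0.932951
p = (exp((r-q)*dt) - d) / (u - d) = 0.505488
Discount per step: exp(-r*dt) = 0.996838
Stock lattice S(k, i) with i counting down-moves:
  k=0: S(0,0) = 28.4100
  k=1: S(1,0) = 30.4517; S(1,1) = 26.5051
  k=2: S(2,0) = 32.6402; S(2,1) = 28.4100; S(2,2) = 24.7280
  k=3: S(3,0) = 34.9860; S(3,1) = 30.4517; S(3,2) = 26.5051; S(3,3) = 23.0700
Terminal payoffs V(N, i) = max(K - S_T, 0):
  V(3,0) = 0.000000; V(3,1) = 0.000000; V(3,2) = 0.614852; V(3,3) = 4.049965
Backward induction: V(k, i) = exp(-r*dt) * [p * V(k+1, i) + (1-p) * V(k+1, i+1)]; then take max(V_cont, immediate exercise) for American.
  V(2,0) = exp(-r*dt) * [p*0.000000 + (1-p)*0.000000] = 0.000000; exercise = 0.000000; V(2,0) = max -> 0.000000
  V(2,1) = exp(-r*dt) * [p*0.000000 + (1-p)*0.614852] = 0.303090; exercise = 0.000000; V(2,1) = max -> 0.303090
  V(2,2) = exp(-r*dt) * [p*0.614852 + (1-p)*4.049965] = 2.306242; exercise = 2.391986; V(2,2) = max -> 2.391986
  V(1,0) = exp(-r*dt) * [p*0.000000 + (1-p)*0.303090] = 0.149408; exercise = 0.000000; V(1,0) = max -> 0.149408
  V(1,1) = exp(-r*dt) * [p*0.303090 + (1-p)*2.391986] = 1.331850; exercise = 0.614852; V(1,1) = max -> 1.331850
  V(0,0) = exp(-r*dt) * [p*0.149408 + (1-p)*1.331850] = 0.731818; exercise = 0.000000; V(0,0) = max -> 0.731818


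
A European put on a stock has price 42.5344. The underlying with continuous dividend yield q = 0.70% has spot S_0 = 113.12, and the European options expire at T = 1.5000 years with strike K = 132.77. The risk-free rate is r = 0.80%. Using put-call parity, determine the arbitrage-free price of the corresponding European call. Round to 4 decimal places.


Put-call parity: C - P = S_0 * exp(-qT) - K * exp(-rT).
S_0 * exp(-qT) = 113.1200 * 0.98955493 = 111.93845397
K * exp(-rT) = 132.7700 * 0.98807171 = 131.18628132
C = P + S*exp(-qT) - K*exp(-rT)
C = 42.5344 + 111.93845397 - 131.18628132 = 23.2866

Answer: Call price = 23.2866


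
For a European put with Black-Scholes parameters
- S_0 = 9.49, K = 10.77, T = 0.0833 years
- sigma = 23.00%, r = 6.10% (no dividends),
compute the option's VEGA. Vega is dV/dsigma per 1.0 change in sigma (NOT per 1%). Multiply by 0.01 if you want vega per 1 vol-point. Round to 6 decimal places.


Answer: Vega = 0.217690

Derivation:
d1 = -1.7962895441; d2 = -1.8626715447
phi(d1) = 0.0794786699; exp(-qT) = 1.0000000000; exp(-rT) = 0.9949315880
Vega = S * exp(-qT) * phi(d1) * sqrt(T) = 9.4900 * 1.0000000000 * 0.0794786699 * 0.2886173938 = 0.217690


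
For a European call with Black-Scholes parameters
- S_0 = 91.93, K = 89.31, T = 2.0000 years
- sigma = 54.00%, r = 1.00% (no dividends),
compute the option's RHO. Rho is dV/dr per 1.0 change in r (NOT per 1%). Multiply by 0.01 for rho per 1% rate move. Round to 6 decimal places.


d1 = 0.4458883816; d2 = -0.3177869420
phi(d1) = 0.3611915841; exp(-qT) = 1.0000000000; exp(-rT) = 0.9801986733
N(d2) = 0.3753232782
Rho = K*T*exp(-rT)*N(d2) = 89.3100 * 2.0000 * 0.9801986733 * 0.3753232782 = 65.712758

Answer: Rho = 65.712758


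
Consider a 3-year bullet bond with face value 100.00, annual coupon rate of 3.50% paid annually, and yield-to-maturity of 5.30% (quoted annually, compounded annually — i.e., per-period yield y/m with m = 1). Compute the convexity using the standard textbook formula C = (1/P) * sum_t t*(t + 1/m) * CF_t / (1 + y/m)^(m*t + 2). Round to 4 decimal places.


Coupon per period c = face * coupon_rate / m = 3.500000
Periods per year m = 1; per-period yield y/m = 0.053000
Number of cashflows N = 3
Cashflows (t years, CF_t, discount factor 1/(1+y/m)^(m*t), PV):
  t = 1.0000: CF_t = 3.500000, DF = 0.949668, PV = 3.323837
  t = 2.0000: CF_t = 3.500000, DF = 0.901869, PV = 3.156540
  t = 3.0000: CF_t = 103.500000, DF = 0.856475, PV = 88.645202
Price P = sum_t PV_t = 95.125579
Convexity numerator sum_t t*(t + 1/m) * CF_t / (1+y/m)^(m*t + 2):
  t = 1.0000: term = 5.995328
  t = 2.0000: term = 17.080706
  t = 3.0000: term = 959.355876
Convexity = (1/P) * sum = 982.431909 / 95.125579 = 10.327736

Answer: Convexity = 10.3277


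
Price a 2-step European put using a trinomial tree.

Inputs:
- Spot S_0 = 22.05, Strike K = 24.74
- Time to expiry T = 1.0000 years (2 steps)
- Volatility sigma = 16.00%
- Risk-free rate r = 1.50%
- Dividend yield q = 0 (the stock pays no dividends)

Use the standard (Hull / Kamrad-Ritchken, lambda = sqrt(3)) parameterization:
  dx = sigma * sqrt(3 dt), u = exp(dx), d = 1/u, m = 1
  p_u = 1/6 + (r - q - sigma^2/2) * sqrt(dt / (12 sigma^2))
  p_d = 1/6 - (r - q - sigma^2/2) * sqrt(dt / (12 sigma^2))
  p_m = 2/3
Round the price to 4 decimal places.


dt = T/N = 0.500000; dx = sigma*sqrt(3*dt) = 0.195959
u = exp(dx) = 1.216477; d = 1/u = 0.822046
p_u = 0.169473, p_m = 0.666667, p_d = 0.163860
Discount per step: exp(-r*dt) = 0.992528
Stock lattice S(k, j) with j the centered position index:
  k=0: S(0,+0) = 22.0500
  k=1: S(1,-1) = 18.1261; S(1,+0) = 22.0500; S(1,+1) = 26.8233
  k=2: S(2,-2) = 14.9005; S(2,-1) = 18.1261; S(2,+0) = 22.0500; S(2,+1) = 26.8233; S(2,+2) = 32.6300
Terminal payoffs V(N, j) = max(K - S_T, 0):
  V(2,-2) = 9.839508; V(2,-1) = 6.613890; V(2,+0) = 2.690000; V(2,+1) = 0.000000; V(2,+2) = 0.000000
Backward induction: V(k, j) = exp(-r*dt) * [p_u * V(k+1, j+1) + p_m * V(k+1, j) + p_d * V(k+1, j-1)]
  V(1,-1) = exp(-r*dt) * [p_u*2.690000 + p_m*6.613890 + p_d*9.839508] = 6.429046
  V(1,+0) = exp(-r*dt) * [p_u*0.000000 + p_m*2.690000 + p_d*6.613890] = 2.855588
  V(1,+1) = exp(-r*dt) * [p_u*0.000000 + p_m*0.000000 + p_d*2.690000] = 0.437490
  V(0,+0) = exp(-r*dt) * [p_u*0.437490 + p_m*2.855588 + p_d*6.429046] = 3.008681

Answer: Price = V(0,0) = 3.0087


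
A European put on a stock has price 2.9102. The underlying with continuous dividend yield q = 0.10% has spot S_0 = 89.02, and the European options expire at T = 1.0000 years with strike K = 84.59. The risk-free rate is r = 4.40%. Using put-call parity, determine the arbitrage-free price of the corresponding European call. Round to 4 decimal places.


Put-call parity: C - P = S_0 * exp(-qT) - K * exp(-rT).
S_0 * exp(-qT) = 89.0200 * 0.99900050 = 88.93102450
K * exp(-rT) = 84.5900 * 0.95695396 = 80.94873526
C = P + S*exp(-qT) - K*exp(-rT)
C = 2.9102 + 88.93102450 - 80.94873526 = 10.8925

Answer: Call price = 10.8925


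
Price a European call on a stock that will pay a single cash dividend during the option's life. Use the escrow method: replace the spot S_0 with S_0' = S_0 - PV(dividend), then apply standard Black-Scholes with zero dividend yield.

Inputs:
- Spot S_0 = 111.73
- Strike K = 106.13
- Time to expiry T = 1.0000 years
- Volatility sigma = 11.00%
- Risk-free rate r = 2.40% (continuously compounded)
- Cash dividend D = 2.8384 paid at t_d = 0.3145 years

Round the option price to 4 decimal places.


PV(D) = D * exp(-r * t_d) = 2.8384 * 0.99248041 = 2.81705641
S_0' = S_0 - PV(D) = 111.7300 - 2.81705641 = 108.91294359
d1 = (ln(S_0'/K) + (r + sigma^2/2)*T) / (sigma*sqrt(T)) = 0.50849202
d2 = d1 - sigma*sqrt(T) = 0.39849202
exp(-rT) = 0.97628571
N(d1) = 0.69444583; N(d2) = 0.65486623
C = S_0' * N(d1) - K * exp(-rT) * N(d2) = 108.91294359 * 0.69444583 - 106.1300 * 0.97628571 * 0.65486623 = 7.7814

Answer: Price = 7.7814


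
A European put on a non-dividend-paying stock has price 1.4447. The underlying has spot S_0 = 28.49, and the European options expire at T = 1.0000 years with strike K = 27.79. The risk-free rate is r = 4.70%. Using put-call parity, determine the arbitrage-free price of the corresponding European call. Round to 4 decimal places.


Put-call parity: C - P = S_0 * exp(-qT) - K * exp(-rT).
S_0 * exp(-qT) = 28.4900 * 1.00000000 = 28.49000000
K * exp(-rT) = 27.7900 * 0.95408740 = 26.51408878
C = P + S*exp(-qT) - K*exp(-rT)
C = 1.4447 + 28.49000000 - 26.51408878 = 3.4206

Answer: Call price = 3.4206


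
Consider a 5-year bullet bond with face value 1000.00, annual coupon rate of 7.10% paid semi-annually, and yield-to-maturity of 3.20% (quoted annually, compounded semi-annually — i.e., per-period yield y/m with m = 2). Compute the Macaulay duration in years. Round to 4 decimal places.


Answer: Macaulay duration = 4.3604 years

Derivation:
Coupon per period c = face * coupon_rate / m = 35.500000
Periods per year m = 2; per-period yield y/m = 0.016000
Number of cashflows N = 10
Cashflows (t years, CF_t, discount factor 1/(1+y/m)^(m*t), PV):
  t = 0.5000: CF_t = 35.500000, DF = 0.984252, PV = 34.940945
  t = 1.0000: CF_t = 35.500000, DF = 0.968752, PV = 34.390694
  t = 1.5000: CF_t = 35.500000, DF = 0.953496, PV = 33.849108
  t = 2.0000: CF_t = 35.500000, DF = 0.938480, PV = 33.316051
  t = 2.5000: CF_t = 35.500000, DF = 0.923701, PV = 32.791389
  t = 3.0000: CF_t = 35.500000, DF = 0.909155, PV = 32.274989
  t = 3.5000: CF_t = 35.500000, DF = 0.894837, PV = 31.766722
  t = 4.0000: CF_t = 35.500000, DF = 0.880745, PV = 31.266458
  t = 4.5000: CF_t = 35.500000, DF = 0.866875, PV = 30.774073
  t = 5.0000: CF_t = 1035.500000, DF = 0.853224, PV = 883.513162
Price P = sum_t PV_t = 1178.883591
Macaulay numerator sum_t t * PV_t:
  t * PV_t at t = 0.5000: 17.470472
  t * PV_t at t = 1.0000: 34.390694
  t * PV_t at t = 1.5000: 50.773662
  t * PV_t at t = 2.0000: 66.632102
  t * PV_t at t = 2.5000: 81.978473
  t * PV_t at t = 3.0000: 96.824968
  t * PV_t at t = 3.5000: 111.183526
  t * PV_t at t = 4.0000: 125.065833
  t * PV_t at t = 4.5000: 138.483329
  t * PV_t at t = 5.0000: 4417.565810
Macaulay duration D = (sum_t t * PV_t) / P = 5140.368869 / 1178.883591 = 4.360370


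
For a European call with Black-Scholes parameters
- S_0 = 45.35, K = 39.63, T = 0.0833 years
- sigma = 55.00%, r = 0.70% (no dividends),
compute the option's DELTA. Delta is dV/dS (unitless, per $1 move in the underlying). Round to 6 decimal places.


Answer: Delta = 0.824431

Derivation:
d1 = 0.9323825026; d2 = 0.7736429360
phi(d1) = 0.2583068399; exp(-qT) = 1.0000000000; exp(-rT) = 0.9994170700
N(d1) = 0.8244305579
Delta = exp(-qT) * N(d1) = 1.0000000000 * 0.8244305579 = 0.824431


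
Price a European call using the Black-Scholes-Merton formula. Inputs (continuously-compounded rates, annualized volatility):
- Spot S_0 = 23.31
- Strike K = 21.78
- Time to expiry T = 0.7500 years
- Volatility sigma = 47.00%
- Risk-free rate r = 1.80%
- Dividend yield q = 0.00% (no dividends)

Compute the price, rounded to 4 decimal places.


Answer: Price = 4.5942

Derivation:
d1 = (ln(S/K) + (r - q + 0.5*sigma^2) * T) / (sigma * sqrt(T)) = 0.40347653
d2 = d1 - sigma * sqrt(T) = -0.00355541
exp(-rT) = 0.98659072; exp(-qT) = 1.00000000
C = S_0 * exp(-qT) * N(d1) - K * exp(-rT) * N(d2)
N(d1) = 0.65670115; N(d2) = 0.49858160
C = 23.3100 * 1.00000000 * 0.65670115 - 21.7800 * 0.98659072 * 0.49858160 = 4.5942


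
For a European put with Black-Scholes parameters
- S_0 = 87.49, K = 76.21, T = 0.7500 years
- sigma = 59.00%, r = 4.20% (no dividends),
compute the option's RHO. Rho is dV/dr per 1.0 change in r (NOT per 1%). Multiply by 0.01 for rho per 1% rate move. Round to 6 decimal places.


Answer: Rho = -26.007937

Derivation:
d1 = 0.5872715217; d2 = 0.0763165334
phi(d1) = 0.3357520112; exp(-qT) = 1.0000000000; exp(-rT) = 0.9689909565
N(-d2) = 0.4695836362
Rho = -K*T*exp(-rT)*N(-d2) = -76.2100 * 0.7500 * 0.9689909565 * 0.4695836362 = -26.007937


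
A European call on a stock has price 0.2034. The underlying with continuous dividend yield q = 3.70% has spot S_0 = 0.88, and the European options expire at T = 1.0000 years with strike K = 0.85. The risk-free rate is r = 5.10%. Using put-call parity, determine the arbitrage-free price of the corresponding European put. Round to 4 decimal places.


Answer: Put price = 0.1631

Derivation:
Put-call parity: C - P = S_0 * exp(-qT) - K * exp(-rT).
S_0 * exp(-qT) = 0.8800 * 0.96367614 = 0.84803500
K * exp(-rT) = 0.8500 * 0.95027867 = 0.80773687
P = C - S*exp(-qT) + K*exp(-rT)
P = 0.2034 - 0.84803500 + 0.80773687 = 0.1631


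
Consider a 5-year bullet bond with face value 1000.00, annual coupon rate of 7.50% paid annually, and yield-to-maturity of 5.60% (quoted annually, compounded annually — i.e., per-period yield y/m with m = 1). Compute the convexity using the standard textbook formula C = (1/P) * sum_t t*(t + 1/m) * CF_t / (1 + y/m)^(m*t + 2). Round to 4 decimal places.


Coupon per period c = face * coupon_rate / m = 75.000000
Periods per year m = 1; per-period yield y/m = 0.056000
Number of cashflows N = 5
Cashflows (t years, CF_t, discount factor 1/(1+y/m)^(m*t), PV):
  t = 1.0000: CF_t = 75.000000, DF = 0.946970, PV = 71.022727
  t = 2.0000: CF_t = 75.000000, DF = 0.896752, PV = 67.256371
  t = 3.0000: CF_t = 75.000000, DF = 0.849197, PV = 63.689745
  t = 4.0000: CF_t = 75.000000, DF = 0.804163, PV = 60.312258
  t = 5.0000: CF_t = 1075.000000, DF = 0.761518, PV = 818.632294
Price P = sum_t PV_t = 1080.913395
Convexity numerator sum_t t*(t + 1/m) * CF_t / (1+y/m)^(m*t + 2):
  t = 1.0000: term = 127.379490
  t = 2.0000: term = 361.873550
  t = 3.0000: term = 685.366572
  t = 4.0000: term = 1081.702292
  t = 5.0000: term = 22023.294768
Convexity = (1/P) * sum = 24279.616672 / 1080.913395 = 22.462130

Answer: Convexity = 22.4621


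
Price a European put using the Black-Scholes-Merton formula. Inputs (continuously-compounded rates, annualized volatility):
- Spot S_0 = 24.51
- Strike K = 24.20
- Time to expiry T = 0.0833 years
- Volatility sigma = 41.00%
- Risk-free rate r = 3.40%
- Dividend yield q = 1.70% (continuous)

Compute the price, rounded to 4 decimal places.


d1 = (ln(S/K) + (r - q + 0.5*sigma^2) * T) / (sigma * sqrt(T)) = 0.17869914
d2 = d1 - sigma * sqrt(T) = 0.06036601
exp(-rT) = 0.99717181; exp(-qT) = 0.99858490
P = K * exp(-rT) * N(-d2) - S_0 * exp(-qT) * N(-d1)
N(-d1) = 0.42908697; N(-d2) = 0.47593206
P = 24.2000 * 0.99717181 * 0.47593206 - 24.5100 * 0.99858490 * 0.42908697 = 0.9829

Answer: Price = 0.9829


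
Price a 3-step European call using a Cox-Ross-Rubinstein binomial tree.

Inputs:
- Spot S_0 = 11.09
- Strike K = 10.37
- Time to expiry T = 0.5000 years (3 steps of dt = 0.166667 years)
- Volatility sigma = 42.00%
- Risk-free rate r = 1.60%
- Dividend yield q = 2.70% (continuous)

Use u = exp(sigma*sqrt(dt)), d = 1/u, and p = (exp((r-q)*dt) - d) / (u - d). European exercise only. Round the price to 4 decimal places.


Answer: Price = V(0,0) = 1.6798

Derivation:
dt = T/N = 0.166667
u = exp(sigma*sqrt(dt)) = 1.187042; d = 1/u = 0.842430
p = (exp((r-q)*dt) - d) / (u - d) = 0.451924
Discount per step: exp(-r*dt) = 0.997337
Stock lattice S(k, i) with i counting down-moves:
  k=0: S(0,0) = 11.0900
  k=1: S(1,0) = 13.1643; S(1,1) = 9.3426
  k=2: S(2,0) = 15.6266; S(2,1) = 11.0900; S(2,2) = 7.8704
  k=3: S(3,0) = 18.5494; S(3,1) = 13.1643; S(3,2) = 9.3426; S(3,3) = 6.6303
Terminal payoffs V(N, i) = max(S_T - K, 0):
  V(3,0) = 8.179385; V(3,1) = 2.794293; V(3,2) = 0.000000; V(3,3) = 0.000000
Backward induction: V(k, i) = exp(-r*dt) * [p * V(k+1, i) + (1-p) * V(k+1, i+1)].
  V(2,0) = exp(-r*dt) * [p*8.179385 + (1-p)*2.794293] = 5.214020
  V(2,1) = exp(-r*dt) * [p*2.794293 + (1-p)*0.000000] = 1.259444
  V(2,2) = exp(-r*dt) * [p*0.000000 + (1-p)*0.000000] = 0.000000
  V(1,0) = exp(-r*dt) * [p*5.214020 + (1-p)*1.259444] = 3.038496
  V(1,1) = exp(-r*dt) * [p*1.259444 + (1-p)*0.000000] = 0.567656
  V(0,0) = exp(-r*dt) * [p*3.038496 + (1-p)*0.567656] = 1.679802


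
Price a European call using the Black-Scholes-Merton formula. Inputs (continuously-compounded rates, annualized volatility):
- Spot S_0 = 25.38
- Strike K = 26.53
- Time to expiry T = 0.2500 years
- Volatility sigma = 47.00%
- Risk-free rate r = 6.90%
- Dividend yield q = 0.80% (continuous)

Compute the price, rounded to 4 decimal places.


d1 = (ln(S/K) + (r - q + 0.5*sigma^2) * T) / (sigma * sqrt(T)) = -0.00617960
d2 = d1 - sigma * sqrt(T) = -0.24117960
exp(-rT) = 0.98289793; exp(-qT) = 0.99800200
C = S_0 * exp(-qT) * N(d1) - K * exp(-rT) * N(d2)
N(d1) = 0.49753471; N(d2) = 0.40470796
C = 25.3800 * 0.99800200 * 0.49753471 - 26.5300 * 0.98289793 * 0.40470796 = 2.0489

Answer: Price = 2.0489


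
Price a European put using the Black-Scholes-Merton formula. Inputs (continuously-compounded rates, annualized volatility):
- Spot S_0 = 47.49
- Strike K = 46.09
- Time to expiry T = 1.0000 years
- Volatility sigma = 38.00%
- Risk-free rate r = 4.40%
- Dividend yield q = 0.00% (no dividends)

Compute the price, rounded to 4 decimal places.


d1 = (ln(S/K) + (r - q + 0.5*sigma^2) * T) / (sigma * sqrt(T)) = 0.38453462
d2 = d1 - sigma * sqrt(T) = 0.00453462
exp(-rT) = 0.95695396; exp(-qT) = 1.00000000
P = K * exp(-rT) * N(-d2) - S_0 * exp(-qT) * N(-d1)
N(-d1) = 0.35029112; N(-d2) = 0.49819095
P = 46.0900 * 0.95695396 * 0.49819095 - 47.4900 * 1.00000000 * 0.35029112 = 5.3379

Answer: Price = 5.3379


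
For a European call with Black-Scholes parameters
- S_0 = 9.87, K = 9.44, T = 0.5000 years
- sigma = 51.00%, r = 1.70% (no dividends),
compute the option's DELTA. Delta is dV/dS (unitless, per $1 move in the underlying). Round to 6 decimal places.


d1 = 0.3274011802; d2 = -0.0332232782
phi(d1) = 0.3781235444; exp(-qT) = 1.0000000000; exp(-rT) = 0.9915360229
N(d1) = 0.6283177630
Delta = exp(-qT) * N(d1) = 1.0000000000 * 0.6283177630 = 0.628318

Answer: Delta = 0.628318


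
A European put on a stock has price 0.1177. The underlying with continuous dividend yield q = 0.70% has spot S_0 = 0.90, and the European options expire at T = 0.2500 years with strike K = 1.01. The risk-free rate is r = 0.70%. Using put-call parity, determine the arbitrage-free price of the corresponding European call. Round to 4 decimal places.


Put-call parity: C - P = S_0 * exp(-qT) - K * exp(-rT).
S_0 * exp(-qT) = 0.9000 * 0.99825153 = 0.89842638
K * exp(-rT) = 1.0100 * 0.99825153 = 1.00823405
C = P + S*exp(-qT) - K*exp(-rT)
C = 0.1177 + 0.89842638 - 1.00823405 = 0.0079

Answer: Call price = 0.0079


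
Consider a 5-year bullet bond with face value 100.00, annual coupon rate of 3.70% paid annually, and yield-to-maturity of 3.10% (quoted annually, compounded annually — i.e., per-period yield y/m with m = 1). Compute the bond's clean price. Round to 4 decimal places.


Answer: Price = 102.7400

Derivation:
Coupon per period c = face * coupon_rate / m = 3.700000
Periods per year m = 1; per-period yield y/m = 0.031000
Number of cashflows N = 5
Cashflows (t years, CF_t, discount factor 1/(1+y/m)^(m*t), PV):
  t = 1.0000: CF_t = 3.700000, DF = 0.969932, PV = 3.588749
  t = 2.0000: CF_t = 3.700000, DF = 0.940768, PV = 3.480843
  t = 3.0000: CF_t = 3.700000, DF = 0.912481, PV = 3.376181
  t = 4.0000: CF_t = 3.700000, DF = 0.885045, PV = 3.274666
  t = 5.0000: CF_t = 103.700000, DF = 0.858434, PV = 89.019557
Price P = sum_t PV_t = 102.739996


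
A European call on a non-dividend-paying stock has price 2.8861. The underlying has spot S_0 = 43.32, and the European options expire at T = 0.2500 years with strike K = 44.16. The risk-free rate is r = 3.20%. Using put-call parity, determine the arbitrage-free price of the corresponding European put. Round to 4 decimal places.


Answer: Put price = 3.3742

Derivation:
Put-call parity: C - P = S_0 * exp(-qT) - K * exp(-rT).
S_0 * exp(-qT) = 43.3200 * 1.00000000 = 43.32000000
K * exp(-rT) = 44.1600 * 0.99203191 = 43.80812936
P = C - S*exp(-qT) + K*exp(-rT)
P = 2.8861 - 43.32000000 + 43.80812936 = 3.3742


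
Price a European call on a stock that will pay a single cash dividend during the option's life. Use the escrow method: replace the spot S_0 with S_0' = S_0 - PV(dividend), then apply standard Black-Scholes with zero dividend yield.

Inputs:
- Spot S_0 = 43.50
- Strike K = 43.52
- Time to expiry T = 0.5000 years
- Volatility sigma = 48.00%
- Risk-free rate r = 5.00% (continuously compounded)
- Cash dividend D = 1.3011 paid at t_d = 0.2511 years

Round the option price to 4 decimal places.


Answer: Price = 5.5899

Derivation:
PV(D) = D * exp(-r * t_d) = 1.3011 * 0.98752349 = 1.28486681
S_0' = S_0 - PV(D) = 43.5000 - 1.28486681 = 42.21513319
d1 = (ln(S_0'/K) + (r + sigma^2/2)*T) / (sigma*sqrt(T)) = 0.15367245
d2 = d1 - sigma*sqrt(T) = -0.18573880
exp(-rT) = 0.97530991
N(d1) = 0.56106600; N(d2) = 0.42632480
C = S_0' * N(d1) - K * exp(-rT) * N(d2) = 42.21513319 * 0.56106600 - 43.5200 * 0.97530991 * 0.42632480 = 5.5899
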